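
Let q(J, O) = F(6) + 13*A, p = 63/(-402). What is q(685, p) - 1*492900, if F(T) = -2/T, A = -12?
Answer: -1479169/3 ≈ -4.9306e+5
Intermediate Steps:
p = -21/134 (p = 63*(-1/402) = -21/134 ≈ -0.15672)
q(J, O) = -469/3 (q(J, O) = -2/6 + 13*(-12) = -2*⅙ - 156 = -⅓ - 156 = -469/3)
q(685, p) - 1*492900 = -469/3 - 1*492900 = -469/3 - 492900 = -1479169/3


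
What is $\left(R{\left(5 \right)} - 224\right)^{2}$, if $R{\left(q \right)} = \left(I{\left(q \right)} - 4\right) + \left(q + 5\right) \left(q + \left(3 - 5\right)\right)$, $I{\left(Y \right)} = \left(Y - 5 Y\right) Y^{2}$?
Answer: $487204$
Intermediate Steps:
$I{\left(Y \right)} = - 4 Y^{3}$ ($I{\left(Y \right)} = - 4 Y Y^{2} = - 4 Y^{3}$)
$R{\left(q \right)} = -4 - 4 q^{3} + \left(-2 + q\right) \left(5 + q\right)$ ($R{\left(q \right)} = \left(- 4 q^{3} - 4\right) + \left(q + 5\right) \left(q + \left(3 - 5\right)\right) = \left(-4 - 4 q^{3}\right) + \left(5 + q\right) \left(q - 2\right) = \left(-4 - 4 q^{3}\right) + \left(5 + q\right) \left(-2 + q\right) = \left(-4 - 4 q^{3}\right) + \left(-2 + q\right) \left(5 + q\right) = -4 - 4 q^{3} + \left(-2 + q\right) \left(5 + q\right)$)
$\left(R{\left(5 \right)} - 224\right)^{2} = \left(\left(-14 + 5^{2} - 4 \cdot 5^{3} + 3 \cdot 5\right) - 224\right)^{2} = \left(\left(-14 + 25 - 500 + 15\right) - 224\right)^{2} = \left(-474 - 224\right)^{2} = \left(-698\right)^{2} = 487204$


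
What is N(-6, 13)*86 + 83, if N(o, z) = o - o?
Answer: 83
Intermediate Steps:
N(o, z) = 0
N(-6, 13)*86 + 83 = 0*86 + 83 = 0 + 83 = 83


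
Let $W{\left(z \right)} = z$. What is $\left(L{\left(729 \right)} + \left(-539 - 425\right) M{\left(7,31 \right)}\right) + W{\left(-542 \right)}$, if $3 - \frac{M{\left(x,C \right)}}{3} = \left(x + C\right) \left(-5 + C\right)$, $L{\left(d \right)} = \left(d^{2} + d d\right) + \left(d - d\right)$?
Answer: $3910960$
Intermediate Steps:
$L{\left(d \right)} = 2 d^{2}$ ($L{\left(d \right)} = \left(d^{2} + d^{2}\right) + 0 = 2 d^{2} + 0 = 2 d^{2}$)
$M{\left(x,C \right)} = 9 - 3 \left(-5 + C\right) \left(C + x\right)$ ($M{\left(x,C \right)} = 9 - 3 \left(x + C\right) \left(-5 + C\right) = 9 - 3 \left(C + x\right) \left(-5 + C\right) = 9 - 3 \left(-5 + C\right) \left(C + x\right)$)
$\left(L{\left(729 \right)} + \left(-539 - 425\right) M{\left(7,31 \right)}\right) + W{\left(-542 \right)} = \left(2 \cdot 729^{2} + \left(-539 - 425\right) \left(9 - 3 \cdot 31^{2} + 15 \cdot 31 + 15 \cdot 7 - 93 \cdot 7\right)\right) - 542 = \left(2 \cdot 531441 - 964 \left(9 - 2883 + 465 + 105 - 651\right)\right) - 542 = \left(1062882 - 964 \left(9 - 2883 + 465 + 105 - 651\right)\right) - 542 = \left(1062882 - -2848620\right) - 542 = \left(1062882 + 2848620\right) - 542 = 3911502 - 542 = 3910960$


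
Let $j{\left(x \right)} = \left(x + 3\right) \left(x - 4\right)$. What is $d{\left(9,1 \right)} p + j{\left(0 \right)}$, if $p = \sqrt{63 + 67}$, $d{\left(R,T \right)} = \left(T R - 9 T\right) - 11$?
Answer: $-12 - 11 \sqrt{130} \approx -137.42$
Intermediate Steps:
$d{\left(R,T \right)} = -11 - 9 T + R T$ ($d{\left(R,T \right)} = \left(R T - 9 T\right) - 11 = \left(- 9 T + R T\right) - 11 = -11 - 9 T + R T$)
$j{\left(x \right)} = \left(-4 + x\right) \left(3 + x\right)$ ($j{\left(x \right)} = \left(3 + x\right) \left(-4 + x\right) = \left(-4 + x\right) \left(3 + x\right)$)
$p = \sqrt{130} \approx 11.402$
$d{\left(9,1 \right)} p + j{\left(0 \right)} = \left(-11 - 9 + 9 \cdot 1\right) \sqrt{130} - \left(12 - 0^{2}\right) = \left(-11 - 9 + 9\right) \sqrt{130} + \left(-12 + 0 + 0\right) = - 11 \sqrt{130} - 12 = -12 - 11 \sqrt{130}$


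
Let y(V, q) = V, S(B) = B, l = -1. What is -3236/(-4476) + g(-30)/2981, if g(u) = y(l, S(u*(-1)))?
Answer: 2410510/3335739 ≈ 0.72263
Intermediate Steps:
g(u) = -1
-3236/(-4476) + g(-30)/2981 = -3236/(-4476) - 1/2981 = -3236*(-1/4476) - 1*1/2981 = 809/1119 - 1/2981 = 2410510/3335739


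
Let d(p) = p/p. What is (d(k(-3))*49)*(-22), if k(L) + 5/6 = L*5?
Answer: -1078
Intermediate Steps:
k(L) = -5/6 + 5*L (k(L) = -5/6 + L*5 = -5/6 + 5*L)
d(p) = 1
(d(k(-3))*49)*(-22) = (1*49)*(-22) = 49*(-22) = -1078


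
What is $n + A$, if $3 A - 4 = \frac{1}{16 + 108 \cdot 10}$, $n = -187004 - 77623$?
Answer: $- \frac{870089191}{3288} \approx -2.6463 \cdot 10^{5}$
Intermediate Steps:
$n = -264627$
$A = \frac{4385}{3288}$ ($A = \frac{4}{3} + \frac{1}{3 \left(16 + 108 \cdot 10\right)} = \frac{4}{3} + \frac{1}{3 \left(16 + 1080\right)} = \frac{4}{3} + \frac{1}{3 \cdot 1096} = \frac{4}{3} + \frac{1}{3} \cdot \frac{1}{1096} = \frac{4}{3} + \frac{1}{3288} = \frac{4385}{3288} \approx 1.3336$)
$n + A = -264627 + \frac{4385}{3288} = - \frac{870089191}{3288}$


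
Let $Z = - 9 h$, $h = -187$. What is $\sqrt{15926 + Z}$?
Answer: $\sqrt{17609} \approx 132.7$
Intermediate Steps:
$Z = 1683$ ($Z = \left(-9\right) \left(-187\right) = 1683$)
$\sqrt{15926 + Z} = \sqrt{15926 + 1683} = \sqrt{17609}$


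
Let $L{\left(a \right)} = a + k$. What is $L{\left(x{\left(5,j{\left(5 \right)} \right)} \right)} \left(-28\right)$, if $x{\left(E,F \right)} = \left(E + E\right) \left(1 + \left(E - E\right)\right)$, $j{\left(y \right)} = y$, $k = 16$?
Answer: $-728$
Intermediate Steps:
$x{\left(E,F \right)} = 2 E$ ($x{\left(E,F \right)} = 2 E \left(1 + 0\right) = 2 E 1 = 2 E$)
$L{\left(a \right)} = 16 + a$ ($L{\left(a \right)} = a + 16 = 16 + a$)
$L{\left(x{\left(5,j{\left(5 \right)} \right)} \right)} \left(-28\right) = \left(16 + 2 \cdot 5\right) \left(-28\right) = \left(16 + 10\right) \left(-28\right) = 26 \left(-28\right) = -728$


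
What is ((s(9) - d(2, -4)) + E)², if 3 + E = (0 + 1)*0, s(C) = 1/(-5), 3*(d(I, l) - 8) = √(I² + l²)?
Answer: 28724/225 + 224*√5/15 ≈ 161.05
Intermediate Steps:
d(I, l) = 8 + √(I² + l²)/3
s(C) = -⅕
E = -3 (E = -3 + (0 + 1)*0 = -3 + 1*0 = -3 + 0 = -3)
((s(9) - d(2, -4)) + E)² = ((-⅕ - (8 + √(2² + (-4)²)/3)) - 3)² = ((-⅕ - (8 + √(4 + 16)/3)) - 3)² = ((-⅕ - (8 + √20/3)) - 3)² = ((-⅕ - (8 + (2*√5)/3)) - 3)² = ((-⅕ - (8 + 2*√5/3)) - 3)² = ((-⅕ + (-8 - 2*√5/3)) - 3)² = ((-41/5 - 2*√5/3) - 3)² = (-56/5 - 2*√5/3)²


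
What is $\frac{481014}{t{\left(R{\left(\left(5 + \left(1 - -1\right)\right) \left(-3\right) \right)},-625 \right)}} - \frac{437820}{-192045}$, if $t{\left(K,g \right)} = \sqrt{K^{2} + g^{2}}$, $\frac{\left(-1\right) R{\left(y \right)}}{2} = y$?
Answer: $\frac{29188}{12803} + \frac{481014 \sqrt{392389}}{392389} \approx 770.17$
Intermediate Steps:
$R{\left(y \right)} = - 2 y$
$\frac{481014}{t{\left(R{\left(\left(5 + \left(1 - -1\right)\right) \left(-3\right) \right)},-625 \right)}} - \frac{437820}{-192045} = \frac{481014}{\sqrt{\left(- 2 \left(5 + \left(1 - -1\right)\right) \left(-3\right)\right)^{2} + \left(-625\right)^{2}}} - \frac{437820}{-192045} = \frac{481014}{\sqrt{\left(- 2 \left(5 + \left(1 + 1\right)\right) \left(-3\right)\right)^{2} + 390625}} - - \frac{29188}{12803} = \frac{481014}{\sqrt{\left(- 2 \left(5 + 2\right) \left(-3\right)\right)^{2} + 390625}} + \frac{29188}{12803} = \frac{481014}{\sqrt{\left(- 2 \cdot 7 \left(-3\right)\right)^{2} + 390625}} + \frac{29188}{12803} = \frac{481014}{\sqrt{\left(\left(-2\right) \left(-21\right)\right)^{2} + 390625}} + \frac{29188}{12803} = \frac{481014}{\sqrt{42^{2} + 390625}} + \frac{29188}{12803} = \frac{481014}{\sqrt{1764 + 390625}} + \frac{29188}{12803} = \frac{481014}{\sqrt{392389}} + \frac{29188}{12803} = 481014 \frac{\sqrt{392389}}{392389} + \frac{29188}{12803} = \frac{481014 \sqrt{392389}}{392389} + \frac{29188}{12803} = \frac{29188}{12803} + \frac{481014 \sqrt{392389}}{392389}$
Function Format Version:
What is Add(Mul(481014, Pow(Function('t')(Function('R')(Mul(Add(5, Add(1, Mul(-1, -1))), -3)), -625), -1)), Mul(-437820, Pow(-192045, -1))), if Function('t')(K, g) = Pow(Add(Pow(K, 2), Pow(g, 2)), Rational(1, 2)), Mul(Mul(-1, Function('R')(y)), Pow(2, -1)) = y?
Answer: Add(Rational(29188, 12803), Mul(Rational(481014, 392389), Pow(392389, Rational(1, 2)))) ≈ 770.17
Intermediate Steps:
Function('R')(y) = Mul(-2, y)
Add(Mul(481014, Pow(Function('t')(Function('R')(Mul(Add(5, Add(1, Mul(-1, -1))), -3)), -625), -1)), Mul(-437820, Pow(-192045, -1))) = Add(Mul(481014, Pow(Pow(Add(Pow(Mul(-2, Mul(Add(5, Add(1, Mul(-1, -1))), -3)), 2), Pow(-625, 2)), Rational(1, 2)), -1)), Mul(-437820, Pow(-192045, -1))) = Add(Mul(481014, Pow(Pow(Add(Pow(Mul(-2, Mul(Add(5, Add(1, 1)), -3)), 2), 390625), Rational(1, 2)), -1)), Mul(-437820, Rational(-1, 192045))) = Add(Mul(481014, Pow(Pow(Add(Pow(Mul(-2, Mul(Add(5, 2), -3)), 2), 390625), Rational(1, 2)), -1)), Rational(29188, 12803)) = Add(Mul(481014, Pow(Pow(Add(Pow(Mul(-2, Mul(7, -3)), 2), 390625), Rational(1, 2)), -1)), Rational(29188, 12803)) = Add(Mul(481014, Pow(Pow(Add(Pow(Mul(-2, -21), 2), 390625), Rational(1, 2)), -1)), Rational(29188, 12803)) = Add(Mul(481014, Pow(Pow(Add(Pow(42, 2), 390625), Rational(1, 2)), -1)), Rational(29188, 12803)) = Add(Mul(481014, Pow(Pow(Add(1764, 390625), Rational(1, 2)), -1)), Rational(29188, 12803)) = Add(Mul(481014, Pow(Pow(392389, Rational(1, 2)), -1)), Rational(29188, 12803)) = Add(Mul(481014, Mul(Rational(1, 392389), Pow(392389, Rational(1, 2)))), Rational(29188, 12803)) = Add(Mul(Rational(481014, 392389), Pow(392389, Rational(1, 2))), Rational(29188, 12803)) = Add(Rational(29188, 12803), Mul(Rational(481014, 392389), Pow(392389, Rational(1, 2))))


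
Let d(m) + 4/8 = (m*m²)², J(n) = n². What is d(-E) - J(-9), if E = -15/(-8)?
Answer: -9974111/262144 ≈ -38.048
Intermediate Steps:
E = 15/8 (E = -15*(-⅛) = 15/8 ≈ 1.8750)
d(m) = -½ + m⁶ (d(m) = -½ + (m*m²)² = -½ + (m³)² = -½ + m⁶)
d(-E) - J(-9) = (-½ + (-1*15/8)⁶) - 1*(-9)² = (-½ + (-15/8)⁶) - 1*81 = (-½ + 11390625/262144) - 81 = 11259553/262144 - 81 = -9974111/262144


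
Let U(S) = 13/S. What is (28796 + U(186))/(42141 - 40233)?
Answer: 5356069/354888 ≈ 15.092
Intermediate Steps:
(28796 + U(186))/(42141 - 40233) = (28796 + 13/186)/(42141 - 40233) = (28796 + 13*(1/186))/1908 = (28796 + 13/186)*(1/1908) = (5356069/186)*(1/1908) = 5356069/354888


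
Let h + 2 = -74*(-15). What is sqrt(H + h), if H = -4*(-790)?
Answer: 2*sqrt(1067) ≈ 65.330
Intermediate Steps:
h = 1108 (h = -2 - 74*(-15) = -2 + 1110 = 1108)
H = 3160
sqrt(H + h) = sqrt(3160 + 1108) = sqrt(4268) = 2*sqrt(1067)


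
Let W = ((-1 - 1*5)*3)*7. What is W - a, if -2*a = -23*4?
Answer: -172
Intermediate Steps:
W = -126 (W = ((-1 - 5)*3)*7 = -6*3*7 = -18*7 = -126)
a = 46 (a = -(-23)*4/2 = -½*(-92) = 46)
W - a = -126 - 1*46 = -126 - 46 = -172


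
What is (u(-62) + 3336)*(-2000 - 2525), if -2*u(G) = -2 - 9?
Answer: -30240575/2 ≈ -1.5120e+7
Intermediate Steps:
u(G) = 11/2 (u(G) = -(-2 - 9)/2 = -½*(-11) = 11/2)
(u(-62) + 3336)*(-2000 - 2525) = (11/2 + 3336)*(-2000 - 2525) = (6683/2)*(-4525) = -30240575/2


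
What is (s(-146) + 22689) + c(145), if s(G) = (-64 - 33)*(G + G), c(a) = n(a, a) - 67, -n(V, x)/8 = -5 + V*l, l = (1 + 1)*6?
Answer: 37066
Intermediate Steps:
l = 12 (l = 2*6 = 12)
n(V, x) = 40 - 96*V (n(V, x) = -8*(-5 + V*12) = -8*(-5 + 12*V) = 40 - 96*V)
c(a) = -27 - 96*a (c(a) = (40 - 96*a) - 67 = -27 - 96*a)
s(G) = -194*G
(s(-146) + 22689) + c(145) = (-194*(-146) + 22689) + (-27 - 96*145) = (28324 + 22689) + (-27 - 13920) = 51013 - 13947 = 37066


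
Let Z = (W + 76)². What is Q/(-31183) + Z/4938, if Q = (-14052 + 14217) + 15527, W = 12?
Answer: 81997028/76990827 ≈ 1.0650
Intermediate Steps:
Z = 7744 (Z = (12 + 76)² = 88² = 7744)
Q = 15692 (Q = 165 + 15527 = 15692)
Q/(-31183) + Z/4938 = 15692/(-31183) + 7744/4938 = 15692*(-1/31183) + 7744*(1/4938) = -15692/31183 + 3872/2469 = 81997028/76990827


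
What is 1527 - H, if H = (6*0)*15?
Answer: 1527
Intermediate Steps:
H = 0 (H = 0*15 = 0)
1527 - H = 1527 - 1*0 = 1527 + 0 = 1527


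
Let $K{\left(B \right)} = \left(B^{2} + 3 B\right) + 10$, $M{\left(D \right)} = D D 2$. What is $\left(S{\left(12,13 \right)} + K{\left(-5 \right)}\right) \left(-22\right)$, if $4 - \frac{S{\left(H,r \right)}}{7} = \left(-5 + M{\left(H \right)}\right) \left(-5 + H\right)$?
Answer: $304018$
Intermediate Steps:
$M{\left(D \right)} = 2 D^{2}$ ($M{\left(D \right)} = D^{2} \cdot 2 = 2 D^{2}$)
$K{\left(B \right)} = 10 + B^{2} + 3 B$
$S{\left(H,r \right)} = 28 - 7 \left(-5 + H\right) \left(-5 + 2 H^{2}\right)$ ($S{\left(H,r \right)} = 28 - 7 \left(-5 + 2 H^{2}\right) \left(-5 + H\right) = 28 - 7 \left(-5 + H\right) \left(-5 + 2 H^{2}\right)$)
$\left(S{\left(12,13 \right)} + K{\left(-5 \right)}\right) \left(-22\right) = \left(\left(-147 - 14 \cdot 12^{3} + 35 \cdot 12 + 70 \cdot 12^{2}\right) + \left(10 + \left(-5\right)^{2} + 3 \left(-5\right)\right)\right) \left(-22\right) = \left(\left(-147 - 24192 + 420 + 70 \cdot 144\right) + \left(10 + 25 - 15\right)\right) \left(-22\right) = \left(\left(-147 - 24192 + 420 + 10080\right) + 20\right) \left(-22\right) = \left(-13839 + 20\right) \left(-22\right) = \left(-13819\right) \left(-22\right) = 304018$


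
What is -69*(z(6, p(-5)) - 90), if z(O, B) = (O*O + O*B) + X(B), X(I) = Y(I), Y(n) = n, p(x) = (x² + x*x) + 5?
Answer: -22839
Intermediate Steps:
p(x) = 5 + 2*x² (p(x) = (x² + x²) + 5 = 2*x² + 5 = 5 + 2*x²)
X(I) = I
z(O, B) = B + O² + B*O (z(O, B) = (O*O + O*B) + B = (O² + B*O) + B = B + O² + B*O)
-69*(z(6, p(-5)) - 90) = -69*(((5 + 2*(-5)²) + 6² + (5 + 2*(-5)²)*6) - 90) = -69*(((5 + 2*25) + 36 + (5 + 2*25)*6) - 90) = -69*(((5 + 50) + 36 + (5 + 50)*6) - 90) = -69*((55 + 36 + 55*6) - 90) = -69*((55 + 36 + 330) - 90) = -69*(421 - 90) = -69*331 = -22839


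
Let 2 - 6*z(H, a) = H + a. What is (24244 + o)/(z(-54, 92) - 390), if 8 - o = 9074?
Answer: -7589/198 ≈ -38.328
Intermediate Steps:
o = -9066 (o = 8 - 1*9074 = 8 - 9074 = -9066)
z(H, a) = ⅓ - H/6 - a/6 (z(H, a) = ⅓ - (H + a)/6 = ⅓ + (-H/6 - a/6) = ⅓ - H/6 - a/6)
(24244 + o)/(z(-54, 92) - 390) = (24244 - 9066)/((⅓ - ⅙*(-54) - ⅙*92) - 390) = 15178/((⅓ + 9 - 46/3) - 390) = 15178/(-6 - 390) = 15178/(-396) = 15178*(-1/396) = -7589/198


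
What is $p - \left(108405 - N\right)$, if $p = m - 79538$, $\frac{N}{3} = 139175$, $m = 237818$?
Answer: $467400$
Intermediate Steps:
$N = 417525$ ($N = 3 \cdot 139175 = 417525$)
$p = 158280$ ($p = 237818 - 79538 = 158280$)
$p - \left(108405 - N\right) = 158280 - \left(108405 - 417525\right) = 158280 - -309120 = 158280 + 309120 = 467400$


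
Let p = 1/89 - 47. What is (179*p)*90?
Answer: -67372020/89 ≈ -7.5699e+5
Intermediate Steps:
p = -4182/89 (p = 1/89 - 47 = -4182/89 ≈ -46.989)
(179*p)*90 = (179*(-4182/89))*90 = -748578/89*90 = -67372020/89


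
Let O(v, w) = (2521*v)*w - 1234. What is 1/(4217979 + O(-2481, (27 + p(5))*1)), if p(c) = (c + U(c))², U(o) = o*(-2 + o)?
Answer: -1/2666497882 ≈ -3.7502e-10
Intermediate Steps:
p(c) = (c + c*(-2 + c))²
O(v, w) = -1234 + 2521*v*w (O(v, w) = 2521*v*w - 1234 = -1234 + 2521*v*w)
1/(4217979 + O(-2481, (27 + p(5))*1)) = 1/(4217979 + (-1234 + 2521*(-2481)*((27 + 5²*(-1 + 5)²)*1))) = 1/(4217979 + (-1234 + 2521*(-2481)*((27 + 25*4²)*1))) = 1/(4217979 + (-1234 + 2521*(-2481)*((27 + 25*16)*1))) = 1/(4217979 + (-1234 + 2521*(-2481)*((27 + 400)*1))) = 1/(4217979 + (-1234 + 2521*(-2481)*(427*1))) = 1/(4217979 + (-1234 + 2521*(-2481)*427)) = 1/(4217979 + (-1234 - 2670714627)) = 1/(4217979 - 2670715861) = 1/(-2666497882) = -1/2666497882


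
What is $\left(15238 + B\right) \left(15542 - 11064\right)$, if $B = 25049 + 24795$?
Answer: $291437196$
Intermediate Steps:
$B = 49844$
$\left(15238 + B\right) \left(15542 - 11064\right) = \left(15238 + 49844\right) \left(15542 - 11064\right) = 65082 \cdot 4478 = 291437196$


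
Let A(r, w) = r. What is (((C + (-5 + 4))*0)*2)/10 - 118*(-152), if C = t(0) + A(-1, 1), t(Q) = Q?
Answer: 17936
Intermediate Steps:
C = -1 (C = 0 - 1 = -1)
(((C + (-5 + 4))*0)*2)/10 - 118*(-152) = (((-1 + (-5 + 4))*0)*2)/10 - 118*(-152) = (((-1 - 1)*0)*2)*(1/10) + 17936 = (-2*0*2)*(1/10) + 17936 = (0*2)*(1/10) + 17936 = 0*(1/10) + 17936 = 0 + 17936 = 17936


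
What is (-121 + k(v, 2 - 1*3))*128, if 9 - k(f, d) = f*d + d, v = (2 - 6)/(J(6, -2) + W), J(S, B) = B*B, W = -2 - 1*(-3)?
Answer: -71552/5 ≈ -14310.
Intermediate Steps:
W = 1 (W = -2 + 3 = 1)
J(S, B) = B**2
v = -4/5 (v = (2 - 6)/((-2)**2 + 1) = -4/(4 + 1) = -4/5 ≈ -0.80000)
k(f, d) = 9 - d - d*f (k(f, d) = 9 - (f*d + d) = 9 - (d*f + d) = 9 - (d + d*f) = 9 + (-d - d*f) = 9 - d - d*f)
(-121 + k(v, 2 - 1*3))*128 = (-121 + (9 - (2 - 1*3) - 1*(2 - 1*3)*(-4/5)))*128 = (-121 + (9 - (2 - 3) - 1*(2 - 3)*(-4/5)))*128 = (-121 + (9 - 1*(-1) - 1*(-1)*(-4/5)))*128 = (-121 + (9 + 1 - 4/5))*128 = (-121 + 46/5)*128 = -559/5*128 = -71552/5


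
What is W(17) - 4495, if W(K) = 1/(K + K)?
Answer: -152829/34 ≈ -4495.0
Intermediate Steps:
W(K) = 1/(2*K)
W(17) - 4495 = (½)/17 - 4495 = (½)*(1/17) - 4495 = 1/34 - 4495 = -152829/34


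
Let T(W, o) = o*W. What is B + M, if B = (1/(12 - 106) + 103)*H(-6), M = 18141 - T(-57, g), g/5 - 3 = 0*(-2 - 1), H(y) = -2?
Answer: 883131/47 ≈ 18790.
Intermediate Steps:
g = 15 (g = 15 + 5*(0*(-2 - 1)) = 15 + 5*(0*(-3)) = 15 + 5*0 = 15 + 0 = 15)
T(W, o) = W*o
M = 18996 (M = 18141 - (-57)*15 = 18141 - 1*(-855) = 18141 + 855 = 18996)
B = -9681/47 (B = (1/(12 - 106) + 103)*(-2) = (1/(-94) + 103)*(-2) = (-1/94 + 103)*(-2) = (9681/94)*(-2) = -9681/47 ≈ -205.98)
B + M = -9681/47 + 18996 = 883131/47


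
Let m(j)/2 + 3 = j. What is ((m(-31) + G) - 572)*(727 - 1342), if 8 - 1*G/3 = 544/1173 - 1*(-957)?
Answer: 49343295/23 ≈ 2.1454e+6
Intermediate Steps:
G = -65513/23 (G = 24 - 3*(544/1173 - 1*(-957)) = 24 - 3*(544*(1/1173) + 957) = 24 - 3*(32/69 + 957) = 24 - 3*66065/69 = 24 - 66065/23 = -65513/23 ≈ -2848.4)
m(j) = -6 + 2*j
((m(-31) + G) - 572)*(727 - 1342) = (((-6 + 2*(-31)) - 65513/23) - 572)*(727 - 1342) = (((-6 - 62) - 65513/23) - 572)*(-615) = ((-68 - 65513/23) - 572)*(-615) = (-67077/23 - 572)*(-615) = -80233/23*(-615) = 49343295/23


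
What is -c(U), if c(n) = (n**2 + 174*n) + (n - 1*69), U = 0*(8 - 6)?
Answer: 69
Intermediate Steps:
U = 0 (U = 0*2 = 0)
c(n) = -69 + n**2 + 175*n (c(n) = (n**2 + 174*n) + (n - 69) = (n**2 + 174*n) + (-69 + n) = -69 + n**2 + 175*n)
-c(U) = -(-69 + 0**2 + 175*0) = -(-69 + 0 + 0) = -1*(-69) = 69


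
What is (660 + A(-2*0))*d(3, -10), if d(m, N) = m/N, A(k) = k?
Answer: -198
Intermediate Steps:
(660 + A(-2*0))*d(3, -10) = (660 - 2*0)*(3/(-10)) = (660 + 0)*(3*(-1/10)) = 660*(-3/10) = -198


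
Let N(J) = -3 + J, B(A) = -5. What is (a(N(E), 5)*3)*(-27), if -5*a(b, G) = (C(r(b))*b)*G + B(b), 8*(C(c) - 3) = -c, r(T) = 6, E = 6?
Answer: 1863/4 ≈ 465.75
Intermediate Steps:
C(c) = 3 - c/8 (C(c) = 3 + (-c)/8 = 3 - c/8)
a(b, G) = 1 - 9*G*b/20 (a(b, G) = -(((3 - ⅛*6)*b)*G - 5)/5 = -(((3 - ¾)*b)*G - 5)/5 = -((9*b/4)*G - 5)/5 = -(9*G*b/4 - 5)/5 = -(-5 + 9*G*b/4)/5 = 1 - 9*G*b/20)
(a(N(E), 5)*3)*(-27) = ((1 - 9/20*5*(-3 + 6))*3)*(-27) = ((1 - 9/20*5*3)*3)*(-27) = ((1 - 27/4)*3)*(-27) = -23/4*3*(-27) = -69/4*(-27) = 1863/4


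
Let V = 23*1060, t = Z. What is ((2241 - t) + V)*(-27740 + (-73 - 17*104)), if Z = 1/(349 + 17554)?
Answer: -14098179235722/17903 ≈ -7.8748e+8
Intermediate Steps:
Z = 1/17903 ≈ 5.5857e-5
t = 1/17903 ≈ 5.5857e-5
V = 24380
((2241 - t) + V)*(-27740 + (-73 - 17*104)) = ((2241 - 1*1/17903) + 24380)*(-27740 + (-73 - 17*104)) = ((2241 - 1/17903) + 24380)*(-27740 + (-73 - 1768)) = (40120622/17903 + 24380)*(-27740 - 1841) = (476595762/17903)*(-29581) = -14098179235722/17903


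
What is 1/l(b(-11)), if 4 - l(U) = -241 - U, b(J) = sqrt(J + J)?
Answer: 245/60047 - I*sqrt(22)/60047 ≈ 0.0040801 - 7.8112e-5*I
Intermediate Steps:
b(J) = sqrt(2)*sqrt(J) (b(J) = sqrt(2*J) = sqrt(2)*sqrt(J))
l(U) = 245 + U (l(U) = 4 - (-241 - U) = 4 + (241 + U) = 245 + U)
1/l(b(-11)) = 1/(245 + sqrt(2)*sqrt(-11)) = 1/(245 + sqrt(2)*(I*sqrt(11))) = 1/(245 + I*sqrt(22))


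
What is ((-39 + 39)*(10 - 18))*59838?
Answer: 0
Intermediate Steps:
((-39 + 39)*(10 - 18))*59838 = (0*(-8))*59838 = 0*59838 = 0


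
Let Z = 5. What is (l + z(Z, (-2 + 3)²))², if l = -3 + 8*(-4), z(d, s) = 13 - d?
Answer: 729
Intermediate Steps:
l = -35 (l = -3 - 32 = -35)
(l + z(Z, (-2 + 3)²))² = (-35 + (13 - 1*5))² = (-35 + (13 - 5))² = (-35 + 8)² = (-27)² = 729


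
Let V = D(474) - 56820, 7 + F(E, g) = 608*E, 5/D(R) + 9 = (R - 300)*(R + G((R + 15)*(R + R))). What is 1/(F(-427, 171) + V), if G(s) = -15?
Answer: -79857/25270188646 ≈ -3.1601e-6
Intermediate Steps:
D(R) = 5/(-9 + (-300 + R)*(-15 + R)) (D(R) = 5/(-9 + (R - 300)*(R - 15)) = 5/(-9 + (-300 + R)*(-15 + R)))
F(E, g) = -7 + 608*E
V = -4537474735/79857 (V = 5/(4491 + 474² - 315*474) - 56820 = 5/(4491 + 224676 - 149310) - 56820 = 5/79857 - 56820 = -4537474735/79857 ≈ -56820.)
1/(F(-427, 171) + V) = 1/((-7 + 608*(-427)) - 4537474735/79857) = 1/((-7 - 259616) - 4537474735/79857) = 1/(-259623 - 4537474735/79857) = 1/(-25270188646/79857) = -79857/25270188646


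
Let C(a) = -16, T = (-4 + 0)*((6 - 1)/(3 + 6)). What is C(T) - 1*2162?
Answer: -2178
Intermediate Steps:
T = -20/9 ≈ -2.2222
C(T) - 1*2162 = -16 - 1*2162 = -16 - 2162 = -2178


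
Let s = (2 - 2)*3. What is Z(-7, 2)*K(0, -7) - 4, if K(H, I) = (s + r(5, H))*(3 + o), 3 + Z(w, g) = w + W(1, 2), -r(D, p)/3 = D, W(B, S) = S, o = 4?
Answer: 836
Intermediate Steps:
r(D, p) = -3*D
Z(w, g) = -1 + w (Z(w, g) = -3 + (w + 2) = -3 + (2 + w) = -1 + w)
s = 0 (s = 0*3 = 0)
K(H, I) = -105 (K(H, I) = (0 - 3*5)*(3 + 4) = (0 - 15)*7 = -15*7 = -105)
Z(-7, 2)*K(0, -7) - 4 = (-1 - 7)*(-105) - 4 = -8*(-105) - 4 = 840 - 4 = 836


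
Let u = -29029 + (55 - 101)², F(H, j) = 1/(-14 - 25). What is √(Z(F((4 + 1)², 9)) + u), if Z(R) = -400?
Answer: I*√27313 ≈ 165.27*I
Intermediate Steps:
F(H, j) = -1/39 (F(H, j) = 1/(-39) = -1/39)
u = -26913 (u = -29029 + (-46)² = -29029 + 2116 = -26913)
√(Z(F((4 + 1)², 9)) + u) = √(-400 - 26913) = √(-27313) = I*√27313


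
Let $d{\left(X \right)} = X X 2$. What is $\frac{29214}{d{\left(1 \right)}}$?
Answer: $14607$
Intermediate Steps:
$d{\left(X \right)} = 2 X^{2}$ ($d{\left(X \right)} = X^{2} \cdot 2 = 2 X^{2}$)
$\frac{29214}{d{\left(1 \right)}} = \frac{29214}{2 \cdot 1^{2}} = \frac{29214}{2 \cdot 1} = \frac{29214}{2} = 29214 \cdot \frac{1}{2} = 14607$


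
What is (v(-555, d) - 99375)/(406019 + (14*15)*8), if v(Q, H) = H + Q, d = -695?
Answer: -100625/407699 ≈ -0.24681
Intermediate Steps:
(v(-555, d) - 99375)/(406019 + (14*15)*8) = ((-695 - 555) - 99375)/(406019 + (14*15)*8) = (-1250 - 99375)/(406019 + 210*8) = -100625/(406019 + 1680) = -100625/407699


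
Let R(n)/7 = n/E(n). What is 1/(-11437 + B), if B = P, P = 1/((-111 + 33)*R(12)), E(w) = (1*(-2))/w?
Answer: -39312/449611343 ≈ -8.7435e-5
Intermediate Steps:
E(w) = -2/w
R(n) = -7*n²/2 (R(n) = 7*(n/((-2/n))) = 7*(n*(-n/2)) = 7*(-n²/2) = -7*n²/2)
P = 1/39312 (P = 1/((-111 + 33)*(-7/2*12²)) = 1/(-(-273)*144) = 1/(-78*(-504)) = 1/39312 ≈ 2.5438e-5)
B = 1/39312 ≈ 2.5438e-5
1/(-11437 + B) = 1/(-11437 + 1/39312) = 1/(-449611343/39312) = -39312/449611343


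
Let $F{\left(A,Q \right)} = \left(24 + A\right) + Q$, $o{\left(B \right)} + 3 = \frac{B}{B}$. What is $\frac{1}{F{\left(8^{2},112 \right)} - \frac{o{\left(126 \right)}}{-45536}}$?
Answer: $\frac{22768}{4553599} \approx 0.005$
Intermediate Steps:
$o{\left(B \right)} = -2$ ($o{\left(B \right)} = -3 + \frac{B}{B} = -3 + 1 = -2$)
$F{\left(A,Q \right)} = 24 + A + Q$
$\frac{1}{F{\left(8^{2},112 \right)} - \frac{o{\left(126 \right)}}{-45536}} = \frac{1}{\left(24 + 8^{2} + 112\right) - - \frac{2}{-45536}} = \frac{1}{\left(24 + 64 + 112\right) - \left(-2\right) \left(- \frac{1}{45536}\right)} = \frac{1}{200 - \frac{1}{22768}} = \frac{1}{\frac{4553599}{22768}} = \frac{22768}{4553599}$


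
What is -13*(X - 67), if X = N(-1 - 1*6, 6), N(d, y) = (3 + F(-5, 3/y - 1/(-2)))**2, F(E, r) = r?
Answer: 663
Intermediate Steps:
N(d, y) = (7/2 + 3/y)**2 (N(d, y) = (3 + (3/y - 1/(-2)))**2 = (3 + (3/y - 1*(-1/2)))**2 = (3 + (3/y + 1/2))**2 = (3 + (1/2 + 3/y))**2 = (7/2 + 3/y)**2)
X = 16 (X = (1/4)*(6 + 7*6)**2/6**2 = (1/4)*(1/36)*(6 + 42)**2 = (1/4)*(1/36)*48**2 = (1/4)*(1/36)*2304 = 16)
-13*(X - 67) = -13*(16 - 67) = -13*(-51) = 663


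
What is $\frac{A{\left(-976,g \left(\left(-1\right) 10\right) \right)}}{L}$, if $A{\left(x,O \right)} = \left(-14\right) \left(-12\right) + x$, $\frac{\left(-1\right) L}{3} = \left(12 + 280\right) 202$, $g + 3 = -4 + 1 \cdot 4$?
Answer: $\frac{1}{219} \approx 0.0045662$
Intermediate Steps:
$g = -3$ ($g = -3 + \left(-4 + 1 \cdot 4\right) = -3 + \left(-4 + 4\right) = -3 + 0 = -3$)
$L = -176952$ ($L = - 3 \left(12 + 280\right) 202 = - 3 \cdot 292 \cdot 202 = \left(-3\right) 58984 = -176952$)
$A{\left(x,O \right)} = 168 + x$
$\frac{A{\left(-976,g \left(\left(-1\right) 10\right) \right)}}{L} = \frac{168 - 976}{-176952} = \left(-808\right) \left(- \frac{1}{176952}\right) = \frac{1}{219}$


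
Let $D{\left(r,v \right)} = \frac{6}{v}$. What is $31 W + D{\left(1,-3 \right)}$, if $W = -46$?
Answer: $-1428$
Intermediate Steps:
$31 W + D{\left(1,-3 \right)} = 31 \left(-46\right) + \frac{6}{-3} = -1426 + 6 \left(- \frac{1}{3}\right) = -1426 - 2 = -1428$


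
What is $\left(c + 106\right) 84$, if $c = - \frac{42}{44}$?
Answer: $\frac{97062}{11} \approx 8823.8$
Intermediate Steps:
$c = - \frac{21}{22}$ ($c = \left(-42\right) \frac{1}{44} = - \frac{21}{22} \approx -0.95455$)
$\left(c + 106\right) 84 = \left(- \frac{21}{22} + 106\right) 84 = \frac{2311}{22} \cdot 84 = \frac{97062}{11}$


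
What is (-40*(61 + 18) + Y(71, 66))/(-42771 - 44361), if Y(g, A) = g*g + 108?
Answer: -663/29044 ≈ -0.022827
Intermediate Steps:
Y(g, A) = 108 + g**2 (Y(g, A) = g**2 + 108 = 108 + g**2)
(-40*(61 + 18) + Y(71, 66))/(-42771 - 44361) = (-40*(61 + 18) + (108 + 71**2))/(-42771 - 44361) = (-40*79 + (108 + 5041))/(-87132) = (-3160 + 5149)*(-1/87132) = 1989*(-1/87132) = -663/29044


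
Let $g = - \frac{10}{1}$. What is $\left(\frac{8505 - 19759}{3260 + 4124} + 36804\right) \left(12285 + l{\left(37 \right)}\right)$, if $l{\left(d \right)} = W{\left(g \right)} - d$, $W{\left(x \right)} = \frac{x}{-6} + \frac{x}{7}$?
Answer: $\frac{34948749756833}{77532} \approx 4.5077 \cdot 10^{8}$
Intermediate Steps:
$g = -10$ ($g = \left(-10\right) 1 = -10$)
$W{\left(x \right)} = - \frac{x}{42}$ ($W{\left(x \right)} = x \left(- \frac{1}{6}\right) + x \frac{1}{7} = - \frac{x}{6} + \frac{x}{7} = - \frac{x}{42}$)
$l{\left(d \right)} = \frac{5}{21} - d$ ($l{\left(d \right)} = \left(- \frac{1}{42}\right) \left(-10\right) - d = \frac{5}{21} - d$)
$\left(\frac{8505 - 19759}{3260 + 4124} + 36804\right) \left(12285 + l{\left(37 \right)}\right) = \left(\frac{8505 - 19759}{3260 + 4124} + 36804\right) \left(12285 + \left(\frac{5}{21} - 37\right)\right) = \left(- \frac{11254}{7384} + 36804\right) \left(12285 + \left(\frac{5}{21} - 37\right)\right) = \left(\left(-11254\right) \frac{1}{7384} + 36804\right) \left(12285 - \frac{772}{21}\right) = \left(- \frac{5627}{3692} + 36804\right) \frac{257213}{21} = \frac{135874741}{3692} \cdot \frac{257213}{21} = \frac{34948749756833}{77532}$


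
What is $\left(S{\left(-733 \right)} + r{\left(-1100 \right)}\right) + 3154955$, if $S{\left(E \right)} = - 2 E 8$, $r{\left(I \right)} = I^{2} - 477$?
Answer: $4376206$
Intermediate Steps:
$r{\left(I \right)} = -477 + I^{2}$ ($r{\left(I \right)} = I^{2} - 477 = -477 + I^{2}$)
$S{\left(E \right)} = - 16 E$
$\left(S{\left(-733 \right)} + r{\left(-1100 \right)}\right) + 3154955 = \left(\left(-16\right) \left(-733\right) - \left(477 - \left(-1100\right)^{2}\right)\right) + 3154955 = \left(11728 + \left(-477 + 1210000\right)\right) + 3154955 = \left(11728 + 1209523\right) + 3154955 = 1221251 + 3154955 = 4376206$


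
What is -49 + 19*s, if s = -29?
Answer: -600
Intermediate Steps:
-49 + 19*s = -49 + 19*(-29) = -49 - 551 = -600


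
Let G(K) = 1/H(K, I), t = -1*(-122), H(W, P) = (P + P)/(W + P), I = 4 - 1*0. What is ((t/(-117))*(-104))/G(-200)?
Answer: -1952/441 ≈ -4.4263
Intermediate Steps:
I = 4 (I = 4 + 0 = 4)
H(W, P) = 2*P/(P + W) (H(W, P) = (2*P)/(P + W) = 2*P/(P + W))
t = 122
G(K) = ½ + K/8 (G(K) = 1/(2*4/(4 + K)) = 1/(8/(4 + K)) = ½ + K/8)
((t/(-117))*(-104))/G(-200) = ((122/(-117))*(-104))/(½ + (⅛)*(-200)) = ((122*(-1/117))*(-104))/(½ - 25) = (-122/117*(-104))/(-49/2) = (976/9)*(-2/49) = -1952/441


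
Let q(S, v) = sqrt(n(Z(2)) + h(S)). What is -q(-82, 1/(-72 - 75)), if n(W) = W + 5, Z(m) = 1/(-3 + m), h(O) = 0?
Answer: -2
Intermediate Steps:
n(W) = 5 + W
q(S, v) = 2 (q(S, v) = sqrt((5 + 1/(-3 + 2)) + 0) = sqrt((5 + 1/(-1)) + 0) = sqrt((5 - 1) + 0) = sqrt(4 + 0) = sqrt(4) = 2)
-q(-82, 1/(-72 - 75)) = -1*2 = -2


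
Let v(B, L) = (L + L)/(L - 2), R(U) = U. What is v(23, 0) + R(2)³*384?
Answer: 3072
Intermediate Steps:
v(B, L) = 2*L/(-2 + L) (v(B, L) = (2*L)/(-2 + L) = 2*L/(-2 + L))
v(23, 0) + R(2)³*384 = 2*0/(-2 + 0) + 2³*384 = 2*0/(-2) + 8*384 = 2*0*(-½) + 3072 = 0 + 3072 = 3072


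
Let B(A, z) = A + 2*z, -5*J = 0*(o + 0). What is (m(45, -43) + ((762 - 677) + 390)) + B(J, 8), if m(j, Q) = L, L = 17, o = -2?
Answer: 508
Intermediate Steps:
J = 0 (J = -0*(-2 + 0) = -0*(-2) = -1/5*0 = 0)
m(j, Q) = 17
(m(45, -43) + ((762 - 677) + 390)) + B(J, 8) = (17 + ((762 - 677) + 390)) + (0 + 2*8) = (17 + (85 + 390)) + (0 + 16) = (17 + 475) + 16 = 492 + 16 = 508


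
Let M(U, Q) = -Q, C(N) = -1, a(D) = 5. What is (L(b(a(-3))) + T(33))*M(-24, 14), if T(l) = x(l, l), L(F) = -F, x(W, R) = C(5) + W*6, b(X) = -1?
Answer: -2772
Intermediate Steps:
x(W, R) = -1 + 6*W (x(W, R) = -1 + W*6 = -1 + 6*W)
T(l) = -1 + 6*l
(L(b(a(-3))) + T(33))*M(-24, 14) = (-1*(-1) + (-1 + 6*33))*(-1*14) = (1 + (-1 + 198))*(-14) = (1 + 197)*(-14) = 198*(-14) = -2772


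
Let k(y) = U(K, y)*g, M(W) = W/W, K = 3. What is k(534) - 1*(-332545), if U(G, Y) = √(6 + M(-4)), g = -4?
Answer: 332545 - 4*√7 ≈ 3.3253e+5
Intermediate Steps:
M(W) = 1
U(G, Y) = √7 (U(G, Y) = √(6 + 1) = √7)
k(y) = -4*√7 (k(y) = √7*(-4) = -4*√7)
k(534) - 1*(-332545) = -4*√7 - 1*(-332545) = -4*√7 + 332545 = 332545 - 4*√7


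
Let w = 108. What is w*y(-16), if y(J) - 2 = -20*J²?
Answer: -552744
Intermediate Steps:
y(J) = 2 - 20*J²
w*y(-16) = 108*(2 - 20*(-16)²) = 108*(2 - 20*256) = 108*(2 - 5120) = 108*(-5118) = -552744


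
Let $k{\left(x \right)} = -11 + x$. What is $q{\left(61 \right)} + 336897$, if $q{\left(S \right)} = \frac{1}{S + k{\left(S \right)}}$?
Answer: $\frac{37395568}{111} \approx 3.369 \cdot 10^{5}$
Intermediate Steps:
$q{\left(S \right)} = \frac{1}{-11 + 2 S}$ ($q{\left(S \right)} = \frac{1}{S + \left(-11 + S\right)} = \frac{1}{-11 + 2 S}$)
$q{\left(61 \right)} + 336897 = \frac{1}{-11 + 2 \cdot 61} + 336897 = \frac{1}{-11 + 122} + 336897 = \frac{1}{111} + 336897 = \frac{37395568}{111}$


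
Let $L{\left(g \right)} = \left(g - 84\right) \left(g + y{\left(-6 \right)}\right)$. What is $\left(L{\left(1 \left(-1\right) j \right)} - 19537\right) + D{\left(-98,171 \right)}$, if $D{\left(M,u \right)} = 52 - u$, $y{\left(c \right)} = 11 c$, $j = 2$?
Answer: $-13808$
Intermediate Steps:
$L{\left(g \right)} = \left(-84 + g\right) \left(-66 + g\right)$ ($L{\left(g \right)} = \left(g - 84\right) \left(g + 11 \left(-6\right)\right) = \left(-84 + g\right) \left(g - 66\right) = \left(-84 + g\right) \left(-66 + g\right)$)
$\left(L{\left(1 \left(-1\right) j \right)} - 19537\right) + D{\left(-98,171 \right)} = \left(\left(5544 + \left(1 \left(-1\right) 2\right)^{2} - 150 \cdot 1 \left(-1\right) 2\right) - 19537\right) + \left(52 - 171\right) = \left(\left(5544 + \left(\left(-1\right) 2\right)^{2} - 150 \left(\left(-1\right) 2\right)\right) - 19537\right) + \left(52 - 171\right) = \left(\left(5544 + \left(-2\right)^{2} - -300\right) - 19537\right) - 119 = \left(\left(5544 + 4 + 300\right) - 19537\right) - 119 = \left(5848 - 19537\right) - 119 = -13689 - 119 = -13808$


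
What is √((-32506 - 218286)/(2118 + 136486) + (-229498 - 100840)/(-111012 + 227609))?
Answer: 2*I*√18945460410882737342/4040202647 ≈ 2.1547*I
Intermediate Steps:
√((-32506 - 218286)/(2118 + 136486) + (-229498 - 100840)/(-111012 + 227609)) = √(-250792/138604 - 330338/116597) = √(-250792*1/138604 - 330338*1/116597) = √(-62698/34651 - 330338/116597) = √(-18756940744/4040202647) = 2*I*√18945460410882737342/4040202647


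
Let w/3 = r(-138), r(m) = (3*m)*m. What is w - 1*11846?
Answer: 159550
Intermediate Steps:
r(m) = 3*m²
w = 171396 (w = 3*(3*(-138)²) = 3*(3*19044) = 3*57132 = 171396)
w - 1*11846 = 171396 - 1*11846 = 171396 - 11846 = 159550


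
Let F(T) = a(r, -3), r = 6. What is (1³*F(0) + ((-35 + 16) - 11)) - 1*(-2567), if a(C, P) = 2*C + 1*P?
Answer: 2546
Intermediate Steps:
a(C, P) = P + 2*C (a(C, P) = 2*C + P = P + 2*C)
F(T) = 9 (F(T) = -3 + 2*6 = -3 + 12 = 9)
(1³*F(0) + ((-35 + 16) - 11)) - 1*(-2567) = (1³*9 + ((-35 + 16) - 11)) - 1*(-2567) = (1*9 + (-19 - 11)) + 2567 = (9 - 30) + 2567 = -21 + 2567 = 2546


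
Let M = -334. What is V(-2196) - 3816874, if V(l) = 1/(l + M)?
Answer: -9656691221/2530 ≈ -3.8169e+6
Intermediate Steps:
V(l) = 1/(-334 + l) (V(l) = 1/(l - 334) = 1/(-334 + l))
V(-2196) - 3816874 = 1/(-334 - 2196) - 3816874 = 1/(-2530) - 3816874 = -1/2530 - 3816874 = -9656691221/2530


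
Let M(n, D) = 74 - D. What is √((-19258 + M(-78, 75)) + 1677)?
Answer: I*√17582 ≈ 132.6*I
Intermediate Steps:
√((-19258 + M(-78, 75)) + 1677) = √((-19258 + (74 - 1*75)) + 1677) = √((-19258 + (74 - 75)) + 1677) = √((-19258 - 1) + 1677) = √(-19259 + 1677) = √(-17582) = I*√17582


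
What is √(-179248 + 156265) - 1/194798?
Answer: -1/194798 + I*√22983 ≈ -5.1335e-6 + 151.6*I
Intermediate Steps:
√(-179248 + 156265) - 1/194798 = √(-22983) - 1*1/194798 = I*√22983 - 1/194798 = -1/194798 + I*√22983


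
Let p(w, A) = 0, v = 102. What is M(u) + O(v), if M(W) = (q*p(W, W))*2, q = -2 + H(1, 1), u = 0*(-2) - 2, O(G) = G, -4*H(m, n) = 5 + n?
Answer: 102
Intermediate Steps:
H(m, n) = -5/4 - n/4 (H(m, n) = -(5 + n)/4 = -5/4 - n/4)
u = -2 (u = 0 - 2 = -2)
q = -7/2 (q = -2 + (-5/4 - ¼*1) = -2 + (-5/4 - ¼) = -2 - 3/2 = -7/2 ≈ -3.5000)
M(W) = 0 (M(W) = -7/2*0*2 = 0*2 = 0)
M(u) + O(v) = 0 + 102 = 102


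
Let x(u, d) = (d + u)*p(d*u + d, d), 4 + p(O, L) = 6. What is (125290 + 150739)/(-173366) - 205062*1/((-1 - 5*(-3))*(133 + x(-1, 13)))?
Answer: -1063455601/11207602 ≈ -94.887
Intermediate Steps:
p(O, L) = 2 (p(O, L) = -4 + 6 = 2)
x(u, d) = 2*d + 2*u (x(u, d) = (d + u)*2 = 2*d + 2*u)
(125290 + 150739)/(-173366) - 205062*1/((-1 - 5*(-3))*(133 + x(-1, 13))) = (125290 + 150739)/(-173366) - 205062*1/((-1 - 5*(-3))*(133 + (2*13 + 2*(-1)))) = 276029*(-1/173366) - 205062*1/((-1 + 15)*(133 + (26 - 2))) = -16237/10198 - 205062*1/(14*(133 + 24)) = -16237/10198 - 205062/(14*157) = -16237/10198 - 205062/2198 = -16237/10198 - 205062*1/2198 = -16237/10198 - 102531/1099 = -1063455601/11207602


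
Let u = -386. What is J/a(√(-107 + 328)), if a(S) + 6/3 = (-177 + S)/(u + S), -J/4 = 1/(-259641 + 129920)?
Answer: -1227/61358033 + 19*√221/1043086561 ≈ -1.9727e-5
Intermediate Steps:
J = 4/129721 (J = -4/(-259641 + 129920) = -4/(-129721) = -4*(-1/129721) = 4/129721 ≈ 3.0835e-5)
a(S) = -2 + (-177 + S)/(-386 + S)
J/a(√(-107 + 328)) = 4/(129721*(((595 - √(-107 + 328))/(-386 + √(-107 + 328))))) = 4/(129721*(((595 - √221)/(-386 + √221)))) = 4*((-386 + √221)/(595 - √221))/129721 = 4*(-386 + √221)/(129721*(595 - √221))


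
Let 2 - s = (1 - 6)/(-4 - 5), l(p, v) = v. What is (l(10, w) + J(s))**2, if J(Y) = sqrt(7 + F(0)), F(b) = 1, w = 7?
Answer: 57 + 28*sqrt(2) ≈ 96.598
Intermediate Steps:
s = 13/9 (s = 2 - (1 - 6)/(-4 - 5) = 2 - (-5)/(-9) = 2 - (-5)*(-1)/9 = 2 - 1*5/9 = 2 - 5/9 = 13/9 ≈ 1.4444)
J(Y) = 2*sqrt(2) (J(Y) = sqrt(7 + 1) = sqrt(8) = 2*sqrt(2))
(l(10, w) + J(s))**2 = (7 + 2*sqrt(2))**2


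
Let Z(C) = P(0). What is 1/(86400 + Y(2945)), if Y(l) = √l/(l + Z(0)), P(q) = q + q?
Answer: 254448000/21984307199999 - √2945/21984307199999 ≈ 1.1574e-5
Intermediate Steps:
P(q) = 2*q
Z(C) = 0 (Z(C) = 2*0 = 0)
Y(l) = l^(-½) (Y(l) = √l/(l + 0) = √l/l = l^(-½))
1/(86400 + Y(2945)) = 1/(86400 + 2945^(-½)) = 1/(86400 + √2945/2945)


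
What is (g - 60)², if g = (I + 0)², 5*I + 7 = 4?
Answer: 2223081/625 ≈ 3556.9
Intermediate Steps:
I = -⅗ (I = -7/5 + (⅕)*4 = -7/5 + ⅘ = -⅗ ≈ -0.60000)
g = 9/25 (g = (-⅗ + 0)² = (-⅗)² = 9/25 ≈ 0.36000)
(g - 60)² = (9/25 - 60)² = (-1491/25)² = 2223081/625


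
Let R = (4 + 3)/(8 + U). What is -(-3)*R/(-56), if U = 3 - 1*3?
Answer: -3/64 ≈ -0.046875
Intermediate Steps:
U = 0 (U = 3 - 3 = 0)
R = 7/8 (R = (4 + 3)/(8 + 0) = 7/8 ≈ 0.87500)
-(-3)*R/(-56) = -(-3)*7/8/(-56) = -3*(-7/8)*(-1/56) = (21/8)*(-1/56) = -3/64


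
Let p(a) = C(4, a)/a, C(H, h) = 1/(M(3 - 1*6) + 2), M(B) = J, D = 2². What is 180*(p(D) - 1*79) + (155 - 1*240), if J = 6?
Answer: -114395/8 ≈ -14299.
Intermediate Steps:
D = 4
M(B) = 6
C(H, h) = ⅛ (C(H, h) = 1/(6 + 2) = 1/8 = ⅛)
p(a) = 1/(8*a)
180*(p(D) - 1*79) + (155 - 1*240) = 180*((⅛)/4 - 1*79) + (155 - 1*240) = 180*((⅛)*(¼) - 79) + (155 - 240) = 180*(1/32 - 79) - 85 = 180*(-2527/32) - 85 = -113715/8 - 85 = -114395/8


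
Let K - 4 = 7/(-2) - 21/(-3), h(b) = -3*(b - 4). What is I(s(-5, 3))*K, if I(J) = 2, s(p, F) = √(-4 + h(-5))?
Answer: 15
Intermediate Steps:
h(b) = 12 - 3*b (h(b) = -3*(-4 + b) = 12 - 3*b)
s(p, F) = √23 (s(p, F) = √(-4 + (12 - 3*(-5))) = √(-4 + (12 + 15)) = √(-4 + 27) = √23)
K = 15/2 (K = 4 + (7/(-2) - 21/(-3)) = 4 + (7*(-½) - 21*(-⅓)) = 4 + (-7/2 + 7) = 4 + 7/2 = 15/2 ≈ 7.5000)
I(s(-5, 3))*K = 2*(15/2) = 15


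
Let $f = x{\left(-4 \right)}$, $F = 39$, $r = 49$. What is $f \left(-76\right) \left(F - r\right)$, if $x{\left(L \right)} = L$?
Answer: $-3040$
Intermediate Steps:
$f = -4$
$f \left(-76\right) \left(F - r\right) = \left(-4\right) \left(-76\right) \left(39 - 49\right) = 304 \left(39 - 49\right) = 304 \left(-10\right) = -3040$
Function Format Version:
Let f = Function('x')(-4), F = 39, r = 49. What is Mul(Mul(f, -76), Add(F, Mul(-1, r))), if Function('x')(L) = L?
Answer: -3040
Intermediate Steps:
f = -4
Mul(Mul(f, -76), Add(F, Mul(-1, r))) = Mul(Mul(-4, -76), Add(39, Mul(-1, 49))) = Mul(304, Add(39, -49)) = Mul(304, -10) = -3040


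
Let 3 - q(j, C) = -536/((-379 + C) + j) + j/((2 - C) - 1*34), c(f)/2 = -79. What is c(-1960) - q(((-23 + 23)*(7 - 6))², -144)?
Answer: -83667/523 ≈ -159.98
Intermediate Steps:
c(f) = -158 (c(f) = 2*(-79) = -158)
q(j, C) = 3 + 536/(-379 + C + j) - j/(-32 - C) (q(j, C) = 3 - (-536/((-379 + C) + j) + j/((2 - C) - 1*34)) = 3 - (-536/(-379 + C + j) + j/((2 - C) - 34)) = 3 - (-536/(-379 + C + j) + j/(-32 - C)) = 3 + (536/(-379 + C + j) - j/(-32 - C)) = 3 + 536/(-379 + C + j) - j/(-32 - C))
c(-1960) - q(((-23 + 23)*(7 - 6))², -144) = -158 - (-19232 + (((-23 + 23)*(7 - 6))²)² - 505*(-144) - 283*(-23 + 23)²*(7 - 6)² + 3*(-144)² + 4*(-144)*((-23 + 23)*(7 - 6))²)/(-12128 + (-144)² - 347*(-144) + 32*((-23 + 23)*(7 - 6))² - 144*(-23 + 23)²*(7 - 6)²) = -158 - (-19232 + ((0*1)²)² + 72720 - 283*(0*1)² + 3*20736 + 4*(-144)*(0*1)²)/(-12128 + 20736 + 49968 + 32*(0*1)² - 144*(0*1)²) = -158 - (-19232 + (0²)² + 72720 - 283*0² + 62208 + 4*(-144)*0²)/(-12128 + 20736 + 49968 + 32*0² - 144*0²) = -158 - (-19232 + 0² + 72720 - 283*0 + 62208 + 4*(-144)*0)/(-12128 + 20736 + 49968 + 32*0 - 144*0) = -158 - (-19232 + 0 + 72720 + 0 + 62208 + 0)/(-12128 + 20736 + 49968 + 0 + 0) = -158 - 115696/58576 = -158 - 1*1033/523 = -158 - 1033/523 = -83667/523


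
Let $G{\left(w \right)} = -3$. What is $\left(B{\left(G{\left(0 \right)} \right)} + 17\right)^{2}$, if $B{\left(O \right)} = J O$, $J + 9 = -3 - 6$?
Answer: $5041$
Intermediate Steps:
$J = -18$ ($J = -9 - 9 = -18$)
$B{\left(O \right)} = - 18 O$
$\left(B{\left(G{\left(0 \right)} \right)} + 17\right)^{2} = \left(\left(-18\right) \left(-3\right) + 17\right)^{2} = \left(54 + 17\right)^{2} = 71^{2} = 5041$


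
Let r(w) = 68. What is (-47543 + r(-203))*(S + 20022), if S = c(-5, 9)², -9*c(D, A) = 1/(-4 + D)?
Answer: -692946909325/729 ≈ -9.5054e+8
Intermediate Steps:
c(D, A) = -1/(9*(-4 + D))
S = 1/6561 (S = (-1/(-36 + 9*(-5)))² = (-1/(-36 - 45))² = (-1/(-81))² = (-1*(-1/81))² = (1/81)² = 1/6561 ≈ 0.00015242)
(-47543 + r(-203))*(S + 20022) = (-47543 + 68)*(1/6561 + 20022) = -47475*131364343/6561 = -692946909325/729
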